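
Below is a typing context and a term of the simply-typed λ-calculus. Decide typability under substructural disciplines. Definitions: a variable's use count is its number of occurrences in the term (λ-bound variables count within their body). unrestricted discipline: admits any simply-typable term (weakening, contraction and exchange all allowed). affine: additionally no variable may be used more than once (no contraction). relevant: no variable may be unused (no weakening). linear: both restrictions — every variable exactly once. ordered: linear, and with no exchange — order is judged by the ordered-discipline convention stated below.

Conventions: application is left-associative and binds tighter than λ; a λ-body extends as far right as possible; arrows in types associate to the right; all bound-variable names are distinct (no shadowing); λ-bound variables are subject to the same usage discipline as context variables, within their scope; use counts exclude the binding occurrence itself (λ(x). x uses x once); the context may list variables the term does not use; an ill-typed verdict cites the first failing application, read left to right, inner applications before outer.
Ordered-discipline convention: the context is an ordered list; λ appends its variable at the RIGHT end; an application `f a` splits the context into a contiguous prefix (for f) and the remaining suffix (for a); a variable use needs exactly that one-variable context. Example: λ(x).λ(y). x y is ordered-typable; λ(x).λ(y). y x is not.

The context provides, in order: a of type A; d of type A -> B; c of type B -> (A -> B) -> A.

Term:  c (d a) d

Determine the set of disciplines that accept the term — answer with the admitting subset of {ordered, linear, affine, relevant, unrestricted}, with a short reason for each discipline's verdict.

admitted in: relevant, unrestricted
usage: a ×1, d ×2, c ×1
left-to-right use order: c, d, a, d
typing: well-typed at A
ordered ✗ (repeated use of d ×2)
linear ✗ (repeated use of d ×2)
affine ✗ (repeated use of d ×2)
relevant ✓ (at least one use each (a, d, c))
unrestricted ✓ (simply typable at A; W, C, E all held)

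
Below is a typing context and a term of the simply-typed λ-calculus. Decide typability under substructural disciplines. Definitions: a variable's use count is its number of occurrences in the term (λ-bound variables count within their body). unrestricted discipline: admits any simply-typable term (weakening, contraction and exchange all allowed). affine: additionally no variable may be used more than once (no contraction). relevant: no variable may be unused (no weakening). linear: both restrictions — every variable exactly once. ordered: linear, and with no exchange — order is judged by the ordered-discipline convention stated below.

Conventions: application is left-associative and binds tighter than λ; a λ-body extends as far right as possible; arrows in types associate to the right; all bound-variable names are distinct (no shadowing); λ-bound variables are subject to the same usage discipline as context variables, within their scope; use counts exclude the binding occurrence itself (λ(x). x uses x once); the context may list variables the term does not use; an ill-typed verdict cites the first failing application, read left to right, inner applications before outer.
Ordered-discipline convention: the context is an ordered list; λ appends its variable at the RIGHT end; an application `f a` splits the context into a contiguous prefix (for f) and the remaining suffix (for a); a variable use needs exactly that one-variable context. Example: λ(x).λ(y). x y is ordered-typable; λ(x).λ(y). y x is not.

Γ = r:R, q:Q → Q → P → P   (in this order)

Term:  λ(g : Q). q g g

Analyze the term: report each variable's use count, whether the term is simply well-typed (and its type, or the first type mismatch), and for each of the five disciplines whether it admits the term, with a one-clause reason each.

use counts: r=0, q=1, g [bound]=2
use order (left to right): q, g, g
typing: well-typed — term : Q → P → P
ordered: ✗, repeated use of g ×2; needs weakening: r unused
linear: ✗, repeated use of g ×2; needs weakening: r unused
affine: ✗, repeated use of g ×2
relevant: ✗, needs weakening: r unused
unrestricted: ✓, simply typable at Q → P → P; W, C, E all held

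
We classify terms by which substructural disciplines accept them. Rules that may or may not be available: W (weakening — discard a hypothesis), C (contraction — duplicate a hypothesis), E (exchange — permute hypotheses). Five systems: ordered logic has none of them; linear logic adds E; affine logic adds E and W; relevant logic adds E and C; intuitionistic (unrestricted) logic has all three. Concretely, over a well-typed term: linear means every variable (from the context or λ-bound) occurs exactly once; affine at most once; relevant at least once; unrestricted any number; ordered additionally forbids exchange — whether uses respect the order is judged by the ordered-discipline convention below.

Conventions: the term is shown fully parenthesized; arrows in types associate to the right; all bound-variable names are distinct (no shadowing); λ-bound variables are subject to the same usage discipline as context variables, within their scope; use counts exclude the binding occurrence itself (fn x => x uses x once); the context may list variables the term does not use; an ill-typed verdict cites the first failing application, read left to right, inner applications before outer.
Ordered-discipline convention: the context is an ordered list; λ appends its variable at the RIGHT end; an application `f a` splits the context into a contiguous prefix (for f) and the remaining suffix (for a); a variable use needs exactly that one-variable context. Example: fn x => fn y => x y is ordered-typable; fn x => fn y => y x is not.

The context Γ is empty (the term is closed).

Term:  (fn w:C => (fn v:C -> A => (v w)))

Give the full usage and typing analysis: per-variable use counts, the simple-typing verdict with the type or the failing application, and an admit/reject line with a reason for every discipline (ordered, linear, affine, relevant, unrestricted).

counts: w [bound] ×1, v [bound] ×1
uses in reading order: v, w
typing: the term checks, with type C -> (C -> A) -> A
ordered: ✗ — use order v, w needs exchange
linear: ✓ — exactly-once usage across w, v
affine: ✓ — no duplicate uses among w, v
relevant: ✓ — every one of w, v appears
unrestricted: ✓ — simply typable at C -> (C -> A) -> A; W, C, E all held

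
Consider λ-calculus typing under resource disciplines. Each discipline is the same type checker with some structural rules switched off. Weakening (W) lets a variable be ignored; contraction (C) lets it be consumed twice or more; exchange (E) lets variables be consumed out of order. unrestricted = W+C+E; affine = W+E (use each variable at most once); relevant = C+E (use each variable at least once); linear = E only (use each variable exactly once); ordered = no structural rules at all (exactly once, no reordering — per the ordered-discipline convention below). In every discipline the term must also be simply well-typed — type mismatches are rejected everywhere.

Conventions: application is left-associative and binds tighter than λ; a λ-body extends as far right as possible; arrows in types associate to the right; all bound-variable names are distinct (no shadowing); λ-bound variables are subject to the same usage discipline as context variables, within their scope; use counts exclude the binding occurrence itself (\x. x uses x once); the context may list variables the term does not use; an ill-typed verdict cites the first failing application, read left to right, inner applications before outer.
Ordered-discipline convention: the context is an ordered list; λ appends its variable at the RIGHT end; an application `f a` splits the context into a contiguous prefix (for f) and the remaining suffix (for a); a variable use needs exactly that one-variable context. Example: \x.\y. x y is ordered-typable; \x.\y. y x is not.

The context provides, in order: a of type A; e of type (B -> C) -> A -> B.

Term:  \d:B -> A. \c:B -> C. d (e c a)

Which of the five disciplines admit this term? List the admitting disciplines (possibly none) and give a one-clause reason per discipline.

admitted by: linear, affine, relevant, unrestricted
variable uses: a=1, e=1, d (λ-bound)=1, c (λ-bound)=1
left-to-right use order: d, e, c, a
typing: the term checks, with type (B -> A) -> (B -> C) -> A
ordered ✗ (no contiguous prefix/suffix split fits d, e, c, a)
linear ✓ (each of a, e, d, c used exactly once)
affine ✓ (none of a, e, d, c used more than once)
relevant ✓ (at least one use each (a, e, d, c))
unrestricted ✓ (well-typed at (B -> A) -> (B -> C) -> A; no restrictions here)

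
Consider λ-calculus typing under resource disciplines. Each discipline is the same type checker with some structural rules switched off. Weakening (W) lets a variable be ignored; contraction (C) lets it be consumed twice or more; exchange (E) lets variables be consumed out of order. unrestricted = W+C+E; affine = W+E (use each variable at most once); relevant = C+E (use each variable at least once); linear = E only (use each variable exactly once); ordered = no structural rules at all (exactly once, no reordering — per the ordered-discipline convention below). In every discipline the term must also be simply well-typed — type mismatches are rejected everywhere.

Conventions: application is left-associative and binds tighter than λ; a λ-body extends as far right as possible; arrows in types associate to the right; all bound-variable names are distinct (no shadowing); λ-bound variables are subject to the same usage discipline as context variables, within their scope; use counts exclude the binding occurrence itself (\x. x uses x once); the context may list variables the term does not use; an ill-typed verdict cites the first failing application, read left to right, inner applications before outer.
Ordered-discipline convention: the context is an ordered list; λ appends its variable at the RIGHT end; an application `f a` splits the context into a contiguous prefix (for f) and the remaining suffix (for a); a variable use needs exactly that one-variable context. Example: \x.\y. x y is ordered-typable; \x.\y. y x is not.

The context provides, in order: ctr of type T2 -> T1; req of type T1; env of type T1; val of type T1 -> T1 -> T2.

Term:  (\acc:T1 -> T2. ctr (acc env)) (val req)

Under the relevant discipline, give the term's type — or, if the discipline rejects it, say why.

term : T1
variable uses: ctr=1; req=1; env=1; val=1; acc (λ-bound)=1
left-to-right use order: ctr, acc, env, val, req
typing: well-typed — term : T1
all disciplines: ordered ✗ · linear ✓ · affine ✓ · relevant ✓ · unrestricted ✓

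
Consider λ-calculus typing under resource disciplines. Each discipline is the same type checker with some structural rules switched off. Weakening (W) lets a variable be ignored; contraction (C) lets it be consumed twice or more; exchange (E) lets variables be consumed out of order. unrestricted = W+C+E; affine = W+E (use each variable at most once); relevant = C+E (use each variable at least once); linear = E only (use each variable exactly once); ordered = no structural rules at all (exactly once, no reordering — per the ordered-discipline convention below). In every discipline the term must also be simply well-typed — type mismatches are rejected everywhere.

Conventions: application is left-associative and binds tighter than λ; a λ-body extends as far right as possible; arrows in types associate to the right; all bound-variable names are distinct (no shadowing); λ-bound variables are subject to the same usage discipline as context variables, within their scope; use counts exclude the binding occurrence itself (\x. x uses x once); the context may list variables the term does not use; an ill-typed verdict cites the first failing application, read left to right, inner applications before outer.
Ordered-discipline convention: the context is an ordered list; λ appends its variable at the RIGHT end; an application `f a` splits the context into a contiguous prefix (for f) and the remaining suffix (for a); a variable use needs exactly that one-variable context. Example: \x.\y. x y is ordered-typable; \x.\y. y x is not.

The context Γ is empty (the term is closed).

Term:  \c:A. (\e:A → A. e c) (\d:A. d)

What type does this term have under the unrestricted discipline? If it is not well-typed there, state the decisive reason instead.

term : A → A
counts: c (bound): 1; e (bound): 1; d (bound): 1
uses in reading order: e, c, d
typing: the term checks, with type A → A
per-discipline verdicts: ordered ✗; linear ✓; affine ✓; relevant ✓; unrestricted ✓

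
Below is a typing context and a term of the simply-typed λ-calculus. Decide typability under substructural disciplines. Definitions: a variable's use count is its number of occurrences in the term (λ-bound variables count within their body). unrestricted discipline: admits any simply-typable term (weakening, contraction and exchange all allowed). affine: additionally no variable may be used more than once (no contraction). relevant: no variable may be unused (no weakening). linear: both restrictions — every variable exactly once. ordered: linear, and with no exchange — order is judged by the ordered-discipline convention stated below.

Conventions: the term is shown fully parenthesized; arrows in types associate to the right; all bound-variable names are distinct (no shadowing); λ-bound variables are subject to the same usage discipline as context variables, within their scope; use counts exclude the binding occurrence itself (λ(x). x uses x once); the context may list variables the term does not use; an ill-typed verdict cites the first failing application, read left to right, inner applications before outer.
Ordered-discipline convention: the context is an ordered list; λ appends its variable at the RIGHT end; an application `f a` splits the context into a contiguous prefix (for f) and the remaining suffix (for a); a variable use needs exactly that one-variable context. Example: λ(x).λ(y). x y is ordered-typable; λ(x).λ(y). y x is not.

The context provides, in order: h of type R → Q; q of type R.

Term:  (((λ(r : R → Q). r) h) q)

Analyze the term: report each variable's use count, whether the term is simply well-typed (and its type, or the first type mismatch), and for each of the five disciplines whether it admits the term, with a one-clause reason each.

counts: h: 1×; q: 1×; r [bound]: 1×
order of uses: r, h, q
typing: well-typed — term : Q
ordered: ✓ — one use each (h, q, r); ordered split holds
linear: ✓ — h, q, r: one use apiece
affine: ✓ — no duplicate uses among h, q, r
relevant: ✓ — at least one use each (h, q, r)
unrestricted: ✓ — well-typed at Q; no restrictions here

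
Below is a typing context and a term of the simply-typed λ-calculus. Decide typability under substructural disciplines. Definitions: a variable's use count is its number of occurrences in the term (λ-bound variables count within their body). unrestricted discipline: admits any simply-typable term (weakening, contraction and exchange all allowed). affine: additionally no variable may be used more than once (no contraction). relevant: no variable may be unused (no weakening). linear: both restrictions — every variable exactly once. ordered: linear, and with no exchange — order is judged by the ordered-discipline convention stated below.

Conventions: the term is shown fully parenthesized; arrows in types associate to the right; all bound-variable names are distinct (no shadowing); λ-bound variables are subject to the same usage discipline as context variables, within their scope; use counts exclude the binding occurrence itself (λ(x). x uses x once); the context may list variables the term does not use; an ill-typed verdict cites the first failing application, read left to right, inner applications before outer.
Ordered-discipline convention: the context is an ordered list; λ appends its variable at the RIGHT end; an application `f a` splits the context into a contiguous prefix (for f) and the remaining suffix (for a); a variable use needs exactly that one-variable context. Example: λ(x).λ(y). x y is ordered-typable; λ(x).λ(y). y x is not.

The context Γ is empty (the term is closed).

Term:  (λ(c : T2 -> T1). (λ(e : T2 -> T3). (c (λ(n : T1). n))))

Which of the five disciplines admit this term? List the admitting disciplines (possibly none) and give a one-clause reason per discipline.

admitting disciplines: none
counts: c [bound]: 1×, e [bound]: 0×, n [bound]: 1×
left-to-right use order: c, n
typing: ill-typed: an argument T1 -> T1 mismatches the expected T2
ordered ✗ (not simply typable)
linear ✗ (fails simple typing)
affine ✗ (a type mismatch blocks all five)
relevant ✗ (the type mismatch rejects it)
unrestricted ✗ (not simply typable)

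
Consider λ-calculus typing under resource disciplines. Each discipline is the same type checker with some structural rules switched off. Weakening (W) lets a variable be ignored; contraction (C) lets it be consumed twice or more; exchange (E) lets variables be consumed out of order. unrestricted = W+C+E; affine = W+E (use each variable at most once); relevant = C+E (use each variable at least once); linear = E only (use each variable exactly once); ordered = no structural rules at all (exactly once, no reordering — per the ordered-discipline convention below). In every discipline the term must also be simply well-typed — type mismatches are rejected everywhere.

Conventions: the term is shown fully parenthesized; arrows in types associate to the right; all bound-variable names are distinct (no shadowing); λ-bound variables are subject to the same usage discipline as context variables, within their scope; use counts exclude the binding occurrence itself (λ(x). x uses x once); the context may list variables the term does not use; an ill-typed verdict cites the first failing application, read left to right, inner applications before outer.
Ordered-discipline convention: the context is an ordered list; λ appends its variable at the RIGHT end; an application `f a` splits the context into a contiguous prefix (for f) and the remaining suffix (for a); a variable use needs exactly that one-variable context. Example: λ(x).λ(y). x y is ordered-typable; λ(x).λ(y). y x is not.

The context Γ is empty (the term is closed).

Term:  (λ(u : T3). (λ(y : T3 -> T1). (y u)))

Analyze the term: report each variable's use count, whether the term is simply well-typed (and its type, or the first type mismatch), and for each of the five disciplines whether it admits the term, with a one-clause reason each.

counts: u (bound): 1, y (bound): 1
use order (left to right): y, u
typing: well-typed — term : T3 -> (T3 -> T1) -> T1
ordered: ✗ — no contiguous prefix/suffix split fits y, u
linear: ✓ — exactly-once usage across u, y
affine: ✓ — at most one use each (u, y)
relevant: ✓ — at least one use each (u, y)
unrestricted: ✓ — well-typed at T3 -> (T3 -> T1) -> T1; no restrictions here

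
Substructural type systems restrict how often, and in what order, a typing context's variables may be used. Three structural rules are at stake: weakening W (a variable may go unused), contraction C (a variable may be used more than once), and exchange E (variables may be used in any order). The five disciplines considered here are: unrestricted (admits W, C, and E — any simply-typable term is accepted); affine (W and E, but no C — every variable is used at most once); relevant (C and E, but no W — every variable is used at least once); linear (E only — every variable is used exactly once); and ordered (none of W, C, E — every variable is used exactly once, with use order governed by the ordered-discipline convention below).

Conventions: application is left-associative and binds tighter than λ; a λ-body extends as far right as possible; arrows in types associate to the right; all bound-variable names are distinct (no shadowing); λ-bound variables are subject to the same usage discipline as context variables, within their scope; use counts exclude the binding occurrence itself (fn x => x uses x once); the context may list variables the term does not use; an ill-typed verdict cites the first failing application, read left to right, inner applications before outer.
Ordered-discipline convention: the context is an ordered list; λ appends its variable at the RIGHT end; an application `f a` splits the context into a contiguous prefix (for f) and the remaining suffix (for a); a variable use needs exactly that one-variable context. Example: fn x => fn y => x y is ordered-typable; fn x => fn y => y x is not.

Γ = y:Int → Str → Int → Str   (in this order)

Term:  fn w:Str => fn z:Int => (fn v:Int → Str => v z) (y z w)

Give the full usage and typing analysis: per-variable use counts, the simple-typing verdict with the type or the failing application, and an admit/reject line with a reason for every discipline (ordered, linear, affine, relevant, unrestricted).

counts: y=1; w (bound)=1; z (bound)=2; v (bound)=1
left-to-right use order: v, z, y, z, w
typing: the term checks, with type Str → Int → Str
ordered: ✗, repeated use of z ×2
linear: ✗, repeated use of z ×2
affine: ✗, repeated use of z ×2
relevant: ✓, none of y, w, z, v goes unused
unrestricted: ✓, simply typable at Str → Int → Str; W, C, E all held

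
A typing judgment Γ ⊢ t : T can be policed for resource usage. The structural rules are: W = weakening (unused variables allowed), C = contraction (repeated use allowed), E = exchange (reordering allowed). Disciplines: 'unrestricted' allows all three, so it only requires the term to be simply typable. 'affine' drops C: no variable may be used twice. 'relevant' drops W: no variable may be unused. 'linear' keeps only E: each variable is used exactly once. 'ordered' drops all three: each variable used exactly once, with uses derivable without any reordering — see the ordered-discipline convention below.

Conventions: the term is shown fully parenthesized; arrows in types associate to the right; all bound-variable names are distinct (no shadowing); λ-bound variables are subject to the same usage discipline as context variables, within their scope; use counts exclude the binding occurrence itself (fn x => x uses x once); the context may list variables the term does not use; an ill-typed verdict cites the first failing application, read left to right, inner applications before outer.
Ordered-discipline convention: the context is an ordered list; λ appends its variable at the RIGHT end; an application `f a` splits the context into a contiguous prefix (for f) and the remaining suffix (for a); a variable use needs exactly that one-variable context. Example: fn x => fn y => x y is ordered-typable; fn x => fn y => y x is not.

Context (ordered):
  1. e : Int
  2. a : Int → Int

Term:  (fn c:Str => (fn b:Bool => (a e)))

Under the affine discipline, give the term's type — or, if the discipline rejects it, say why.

term : Str → Bool → Int
variable uses: e=1, a=1, c (bound)=0, b (bound)=0
use order (left to right): a, e
typing: well-typed at Str → Bool → Int
across the five disciplines: ordered ✗, linear ✗, affine ✓, relevant ✗, unrestricted ✓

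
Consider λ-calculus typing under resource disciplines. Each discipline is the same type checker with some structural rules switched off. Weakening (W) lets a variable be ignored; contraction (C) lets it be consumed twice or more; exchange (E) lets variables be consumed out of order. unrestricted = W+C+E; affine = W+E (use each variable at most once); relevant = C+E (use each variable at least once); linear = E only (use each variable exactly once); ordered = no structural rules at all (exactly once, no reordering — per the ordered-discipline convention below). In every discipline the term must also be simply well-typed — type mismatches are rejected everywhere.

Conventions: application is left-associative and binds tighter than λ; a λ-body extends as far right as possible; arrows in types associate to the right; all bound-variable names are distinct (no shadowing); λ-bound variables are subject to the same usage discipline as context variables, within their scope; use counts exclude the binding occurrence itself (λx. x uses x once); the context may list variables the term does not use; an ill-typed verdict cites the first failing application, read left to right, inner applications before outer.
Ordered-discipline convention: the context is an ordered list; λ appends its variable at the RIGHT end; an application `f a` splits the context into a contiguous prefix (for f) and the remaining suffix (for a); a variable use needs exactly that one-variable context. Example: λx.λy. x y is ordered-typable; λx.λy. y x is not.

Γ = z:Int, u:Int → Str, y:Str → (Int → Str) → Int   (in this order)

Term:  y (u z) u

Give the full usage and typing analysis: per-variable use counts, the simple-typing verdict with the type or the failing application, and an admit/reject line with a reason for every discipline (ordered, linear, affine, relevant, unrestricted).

counts: z ×1, u ×2, y ×1
use order (left to right): y, u, z, u
typing: the term checks, with type Int
ordered ✗ (uses contraction: u ×2)
linear ✗ (uses contraction: u ×2)
affine ✗ (uses contraction: u ×2)
relevant ✓ (at least one use each (z, u, y))
unrestricted ✓ (type-checks (Int) and nothing is barred)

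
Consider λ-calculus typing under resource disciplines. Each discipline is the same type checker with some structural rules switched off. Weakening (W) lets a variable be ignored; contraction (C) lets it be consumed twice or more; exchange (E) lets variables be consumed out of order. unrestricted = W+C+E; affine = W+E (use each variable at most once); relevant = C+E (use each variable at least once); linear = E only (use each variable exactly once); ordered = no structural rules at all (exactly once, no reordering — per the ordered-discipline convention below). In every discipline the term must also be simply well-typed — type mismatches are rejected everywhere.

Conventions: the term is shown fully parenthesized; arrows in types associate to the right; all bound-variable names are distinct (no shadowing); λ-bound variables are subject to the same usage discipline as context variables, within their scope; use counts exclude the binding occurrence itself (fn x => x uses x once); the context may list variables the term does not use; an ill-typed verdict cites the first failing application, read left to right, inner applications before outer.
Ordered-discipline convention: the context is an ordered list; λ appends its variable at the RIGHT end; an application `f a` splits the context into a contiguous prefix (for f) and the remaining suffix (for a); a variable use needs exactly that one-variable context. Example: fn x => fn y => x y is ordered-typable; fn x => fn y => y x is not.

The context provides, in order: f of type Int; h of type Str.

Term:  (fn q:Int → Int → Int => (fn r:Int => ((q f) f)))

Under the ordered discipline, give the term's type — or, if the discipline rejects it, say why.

not well-typed under ordered — uses contraction: f ×2; needs weakening: h, r unused
usage: f=2, h=0, q (bound)=1, r (bound)=0
left-to-right use order: q, f, f
typing: the term checks, with type (Int → Int → Int) → Int → Int
all disciplines: ordered ✗ | linear ✗ | affine ✗ | relevant ✗ | unrestricted ✓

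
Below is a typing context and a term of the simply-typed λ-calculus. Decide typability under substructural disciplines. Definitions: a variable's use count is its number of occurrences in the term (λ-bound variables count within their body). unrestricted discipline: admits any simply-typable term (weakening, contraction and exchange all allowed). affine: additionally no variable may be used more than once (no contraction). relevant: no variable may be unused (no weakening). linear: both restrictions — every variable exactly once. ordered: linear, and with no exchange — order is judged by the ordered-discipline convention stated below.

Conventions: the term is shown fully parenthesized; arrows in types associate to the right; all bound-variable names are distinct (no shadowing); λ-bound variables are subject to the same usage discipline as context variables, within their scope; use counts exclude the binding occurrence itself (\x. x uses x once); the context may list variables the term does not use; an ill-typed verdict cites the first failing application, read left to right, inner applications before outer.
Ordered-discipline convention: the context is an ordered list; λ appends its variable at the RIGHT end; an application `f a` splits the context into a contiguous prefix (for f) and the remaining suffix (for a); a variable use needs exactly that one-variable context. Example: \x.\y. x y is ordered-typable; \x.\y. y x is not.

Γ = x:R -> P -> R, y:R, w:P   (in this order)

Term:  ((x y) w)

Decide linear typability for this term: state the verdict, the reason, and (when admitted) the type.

yes — x, y, w: one use apiece; term : R
counts: x: 1×, y: 1×, w: 1×
order of uses: x, y, w
typing: ✓ — R
per-discipline verdicts: ordered ✓; linear ✓; affine ✓; relevant ✓; unrestricted ✓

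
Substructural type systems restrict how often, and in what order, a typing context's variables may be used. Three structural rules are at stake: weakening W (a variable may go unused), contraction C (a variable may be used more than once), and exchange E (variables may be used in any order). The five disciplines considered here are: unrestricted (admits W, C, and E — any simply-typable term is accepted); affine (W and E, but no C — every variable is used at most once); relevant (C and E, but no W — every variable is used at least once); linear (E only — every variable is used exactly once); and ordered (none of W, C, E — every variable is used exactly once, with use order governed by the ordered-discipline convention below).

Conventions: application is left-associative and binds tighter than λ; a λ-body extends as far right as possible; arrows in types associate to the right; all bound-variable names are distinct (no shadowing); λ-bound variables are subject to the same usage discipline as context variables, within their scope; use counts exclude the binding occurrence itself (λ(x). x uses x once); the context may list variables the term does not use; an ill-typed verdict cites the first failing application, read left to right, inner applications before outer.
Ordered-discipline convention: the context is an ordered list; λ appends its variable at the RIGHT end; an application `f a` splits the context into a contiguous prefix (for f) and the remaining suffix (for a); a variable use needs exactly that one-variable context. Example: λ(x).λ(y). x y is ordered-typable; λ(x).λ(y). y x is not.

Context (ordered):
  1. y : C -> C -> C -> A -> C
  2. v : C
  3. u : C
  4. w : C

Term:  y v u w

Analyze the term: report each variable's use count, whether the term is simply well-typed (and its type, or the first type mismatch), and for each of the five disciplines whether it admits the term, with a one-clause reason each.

variable uses: y: 1×; v: 1×; u: 1×; w: 1×
uses in reading order: y, v, u, w
typing: the term checks, with type A -> C
ordered: ✓ — y, v, u, w once each; derivable with no W/C/E
linear: ✓ — exactly-once usage across y, v, u, w
affine: ✓ — y, v, u, w: no repeats, contraction unneeded
relevant: ✓ — at least one use each (y, v, u, w)
unrestricted: ✓ — type-checks (A -> C) and nothing is barred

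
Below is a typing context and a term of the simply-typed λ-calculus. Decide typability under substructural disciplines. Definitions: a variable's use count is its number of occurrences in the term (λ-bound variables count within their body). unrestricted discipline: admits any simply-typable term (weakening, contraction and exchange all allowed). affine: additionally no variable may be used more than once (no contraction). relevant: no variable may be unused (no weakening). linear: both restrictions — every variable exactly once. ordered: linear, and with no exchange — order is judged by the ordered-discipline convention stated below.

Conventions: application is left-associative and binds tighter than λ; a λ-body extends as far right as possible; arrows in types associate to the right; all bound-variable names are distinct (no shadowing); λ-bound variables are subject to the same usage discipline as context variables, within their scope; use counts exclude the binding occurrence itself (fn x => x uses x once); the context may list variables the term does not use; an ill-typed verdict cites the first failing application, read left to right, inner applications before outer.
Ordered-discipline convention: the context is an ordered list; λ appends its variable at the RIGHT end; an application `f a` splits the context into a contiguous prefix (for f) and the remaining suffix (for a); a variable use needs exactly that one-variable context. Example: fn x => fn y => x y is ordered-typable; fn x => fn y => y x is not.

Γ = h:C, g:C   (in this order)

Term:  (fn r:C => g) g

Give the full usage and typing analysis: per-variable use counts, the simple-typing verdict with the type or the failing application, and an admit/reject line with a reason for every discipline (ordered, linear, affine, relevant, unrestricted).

use counts: h=0, g=2, r (λ-bound)=0
uses in reading order: g, g
typing: ✓ — C
ordered: ✗ — g ×2 used more than once (contraction); h, r never used (weakening)
linear: ✗ — g ×2 used more than once (contraction); h, r never used (weakening)
affine: ✗ — g ×2 used more than once (contraction)
relevant: ✗ — h, r never used (weakening)
unrestricted: ✓ — well-typed at C; no restrictions here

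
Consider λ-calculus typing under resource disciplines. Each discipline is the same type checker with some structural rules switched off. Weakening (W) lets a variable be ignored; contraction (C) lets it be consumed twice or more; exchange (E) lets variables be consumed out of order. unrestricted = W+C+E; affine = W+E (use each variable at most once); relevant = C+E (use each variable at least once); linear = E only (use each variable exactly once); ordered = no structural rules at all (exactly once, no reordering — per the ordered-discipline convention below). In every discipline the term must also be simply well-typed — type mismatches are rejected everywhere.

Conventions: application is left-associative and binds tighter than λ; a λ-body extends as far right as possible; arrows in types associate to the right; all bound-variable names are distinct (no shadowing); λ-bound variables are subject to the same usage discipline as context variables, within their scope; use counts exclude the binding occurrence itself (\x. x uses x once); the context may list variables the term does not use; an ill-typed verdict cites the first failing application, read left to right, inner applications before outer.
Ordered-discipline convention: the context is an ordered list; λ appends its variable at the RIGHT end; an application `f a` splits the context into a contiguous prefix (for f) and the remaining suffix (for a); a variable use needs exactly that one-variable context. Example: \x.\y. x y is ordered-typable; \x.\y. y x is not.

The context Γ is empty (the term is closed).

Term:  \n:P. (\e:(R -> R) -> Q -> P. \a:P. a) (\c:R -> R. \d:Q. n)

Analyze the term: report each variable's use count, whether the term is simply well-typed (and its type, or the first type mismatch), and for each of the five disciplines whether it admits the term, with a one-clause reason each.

use counts: n [bound] ×1; e [bound] ×0; a [bound] ×1; c [bound] ×0; d [bound] ×0
left-to-right use order: a, n
typing: the term checks, with type P -> P -> P
ordered: ✗ — e, c, d never used (weakening)
linear: ✗ — e, c, d never used (weakening)
affine: ✓ — none of n, e, a, c, d used more than once
relevant: ✗ — e, c, d never used (weakening)
unrestricted: ✓ — simply typable at P -> P -> P; W, C, E all held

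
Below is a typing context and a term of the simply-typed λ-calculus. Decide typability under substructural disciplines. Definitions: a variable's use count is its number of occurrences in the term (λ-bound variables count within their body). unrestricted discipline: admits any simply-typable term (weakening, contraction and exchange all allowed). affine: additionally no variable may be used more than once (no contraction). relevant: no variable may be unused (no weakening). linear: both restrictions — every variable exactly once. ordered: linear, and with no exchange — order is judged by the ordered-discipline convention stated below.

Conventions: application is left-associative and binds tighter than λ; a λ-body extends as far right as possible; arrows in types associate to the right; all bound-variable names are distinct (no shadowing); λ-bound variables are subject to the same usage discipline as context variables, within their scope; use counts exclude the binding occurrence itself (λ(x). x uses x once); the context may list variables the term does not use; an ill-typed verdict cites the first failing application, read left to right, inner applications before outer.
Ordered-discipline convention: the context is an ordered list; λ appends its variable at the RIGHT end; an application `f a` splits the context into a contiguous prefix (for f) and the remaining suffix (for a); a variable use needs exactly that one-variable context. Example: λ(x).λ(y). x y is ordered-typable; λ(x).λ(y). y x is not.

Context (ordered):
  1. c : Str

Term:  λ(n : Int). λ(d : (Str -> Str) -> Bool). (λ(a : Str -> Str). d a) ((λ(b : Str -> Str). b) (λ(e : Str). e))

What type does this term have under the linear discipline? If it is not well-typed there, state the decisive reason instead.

not well-typed under linear — needs weakening: c, n unused
usage: c: 0×, n [bound]: 0×, d [bound]: 1×, a [bound]: 1×, b [bound]: 1×, e [bound]: 1×
order of uses: d, a, b, e
typing: well-typed — term : Int -> ((Str -> Str) -> Bool) -> Bool
all disciplines: ordered ✗ · linear ✗ · affine ✓ · relevant ✗ · unrestricted ✓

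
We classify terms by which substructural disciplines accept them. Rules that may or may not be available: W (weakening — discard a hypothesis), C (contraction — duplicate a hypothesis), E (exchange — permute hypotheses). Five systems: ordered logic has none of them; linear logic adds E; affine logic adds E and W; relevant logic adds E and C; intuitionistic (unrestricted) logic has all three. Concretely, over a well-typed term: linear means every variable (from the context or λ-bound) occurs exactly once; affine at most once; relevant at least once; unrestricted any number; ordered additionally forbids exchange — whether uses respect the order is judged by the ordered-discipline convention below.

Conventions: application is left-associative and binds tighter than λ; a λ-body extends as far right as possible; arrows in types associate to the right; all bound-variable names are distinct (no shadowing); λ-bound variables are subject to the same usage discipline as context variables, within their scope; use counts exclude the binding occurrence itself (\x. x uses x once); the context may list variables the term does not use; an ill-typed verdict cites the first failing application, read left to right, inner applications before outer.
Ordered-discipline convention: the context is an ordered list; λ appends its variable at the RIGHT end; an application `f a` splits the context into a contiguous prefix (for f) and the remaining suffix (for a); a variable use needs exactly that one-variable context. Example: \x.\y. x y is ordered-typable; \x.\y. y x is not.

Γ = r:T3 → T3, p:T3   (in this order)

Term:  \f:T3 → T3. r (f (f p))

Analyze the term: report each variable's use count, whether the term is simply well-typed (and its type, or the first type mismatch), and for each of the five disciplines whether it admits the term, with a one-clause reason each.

use counts: r: 1×; p: 1×; f (λ-bound): 2×
order of uses: r, f, f, p
typing: well-typed — term : (T3 → T3) → T3
ordered ✗ (repeated use of f ×2)
linear ✗ (repeated use of f ×2)
affine ✗ (repeated use of f ×2)
relevant ✓ (at least one use each (r, p, f))
unrestricted ✓ (simply typable at (T3 → T3) → T3; W, C, E all held)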